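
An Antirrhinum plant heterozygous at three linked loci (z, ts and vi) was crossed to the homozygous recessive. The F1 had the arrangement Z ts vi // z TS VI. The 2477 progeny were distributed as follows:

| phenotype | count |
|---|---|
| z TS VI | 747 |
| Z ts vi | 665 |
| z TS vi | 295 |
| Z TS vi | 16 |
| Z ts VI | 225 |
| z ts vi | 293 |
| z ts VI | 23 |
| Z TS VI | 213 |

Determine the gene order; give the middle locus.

ts

The two rarest classes, Z TS vi and z ts VI, are the double crossovers. Comparing them with the parentals, only the ts allele has switched, so ts is the middle locus and the order is z – ts – vi.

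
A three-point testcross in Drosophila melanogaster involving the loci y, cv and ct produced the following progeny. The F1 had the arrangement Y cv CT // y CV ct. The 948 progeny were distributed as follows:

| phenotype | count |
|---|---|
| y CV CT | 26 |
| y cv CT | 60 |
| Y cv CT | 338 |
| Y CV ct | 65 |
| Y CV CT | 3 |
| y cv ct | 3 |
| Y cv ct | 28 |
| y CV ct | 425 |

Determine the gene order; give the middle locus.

cv

The two rarest classes, Y CV CT and y cv ct, are the double crossovers. Comparing them with the parentals, only the cv allele has switched, so cv is the middle locus and the order is y – cv – ct.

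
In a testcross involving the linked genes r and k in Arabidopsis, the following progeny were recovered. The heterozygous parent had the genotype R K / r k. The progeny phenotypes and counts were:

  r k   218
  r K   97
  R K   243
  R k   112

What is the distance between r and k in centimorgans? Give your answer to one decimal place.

The recombinant classes are R k and r K: 112 + 97 = 209.
Recombination frequency = 209/670 = 0.3119 ≈ 31.2%, i.e. 31.2 centimorgans.

31.2 centimorgans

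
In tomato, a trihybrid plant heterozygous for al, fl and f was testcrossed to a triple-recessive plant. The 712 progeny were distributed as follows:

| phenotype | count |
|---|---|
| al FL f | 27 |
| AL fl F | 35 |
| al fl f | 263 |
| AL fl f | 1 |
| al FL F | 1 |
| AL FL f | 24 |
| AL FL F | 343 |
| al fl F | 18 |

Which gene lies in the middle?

al

The two most frequent reciprocal classes, al fl f and AL FL F, are the parental types, so the F1 was al fl f / AL FL F.
The two rarest classes, AL fl f and al FL F, are the double crossovers. Comparing them with the parentals, only the al allele has switched, so al is the middle locus and the order is f – al – fl.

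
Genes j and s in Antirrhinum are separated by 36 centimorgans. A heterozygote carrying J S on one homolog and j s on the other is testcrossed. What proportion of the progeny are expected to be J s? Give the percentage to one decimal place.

18.0%

A map distance of 36 centimorgans corresponds to a recombination frequency of 0.360.
The F1 is J S / j s, so J s is a recombinant gamete class with expected frequency r/2 = 0.360/2 = 0.1800.
That is 0.1800 = 18.0% of the progeny.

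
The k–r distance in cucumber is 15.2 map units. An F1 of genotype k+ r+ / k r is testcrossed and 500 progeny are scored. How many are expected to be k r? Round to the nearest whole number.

A map distance of 15.2 map units corresponds to a recombination frequency of 0.152.
The F1 is k+ r+ / k r, so k r is a parental gamete class with expected frequency (1 − r)/2 = 0.848/2 = 0.4240.
Expected number = 0.4240 × 500 = 212.00 ≈ 212.

212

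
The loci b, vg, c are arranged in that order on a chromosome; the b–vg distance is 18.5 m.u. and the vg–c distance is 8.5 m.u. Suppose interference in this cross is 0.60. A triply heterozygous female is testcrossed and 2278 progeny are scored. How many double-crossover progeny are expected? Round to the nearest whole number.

Map distances give recombination frequencies of 0.185 and 0.085 for the two intervals.
With interference 0.60 (so coincidence = 0.40), expected double-crossover frequency = 0.185 × 0.085 × 0.40 = 0.00629.
Expected number = 0.00629 × 2278 = 14.33 ≈ 14.

14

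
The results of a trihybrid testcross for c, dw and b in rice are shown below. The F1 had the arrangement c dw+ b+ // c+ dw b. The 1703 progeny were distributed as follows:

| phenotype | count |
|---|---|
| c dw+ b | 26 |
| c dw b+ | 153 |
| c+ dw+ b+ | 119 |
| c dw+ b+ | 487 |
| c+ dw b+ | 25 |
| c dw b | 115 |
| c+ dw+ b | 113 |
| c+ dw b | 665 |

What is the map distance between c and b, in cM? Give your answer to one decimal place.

The two rarest classes, c dw+ b and c+ dw b+, are the double crossovers. Comparing them with the parentals, only the b allele has switched, so b is the middle locus and the order is dw – b – c.
Crossovers in the b–c interval produce the single-crossover classes c+ dw+ b+ and c dw b (119 + 115 = 234) plus the double crossovers (51).
RF(b–c) = (234 + 51) / 1703 = 285/1703 = 0.1674 → 16.7 cM.

16.7 cM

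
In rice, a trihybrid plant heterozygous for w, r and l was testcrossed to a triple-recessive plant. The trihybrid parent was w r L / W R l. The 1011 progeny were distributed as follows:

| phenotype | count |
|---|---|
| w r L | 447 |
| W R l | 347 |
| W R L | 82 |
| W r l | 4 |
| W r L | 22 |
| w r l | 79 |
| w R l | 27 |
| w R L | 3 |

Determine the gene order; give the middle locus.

The two rarest classes, w R L and W r l, are the double crossovers. Comparing them with the parentals, only the r allele has switched, so r is the middle locus and the order is w – r – l.

r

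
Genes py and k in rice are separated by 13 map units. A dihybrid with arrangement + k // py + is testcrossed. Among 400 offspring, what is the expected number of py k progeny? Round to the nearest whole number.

A map distance of 13 map units corresponds to a recombination frequency of 0.130.
The F1 is + k / py +, so py k is a recombinant gamete class with expected frequency r/2 = 0.130/2 = 0.0650.
Expected number = 0.0650 × 400 = 26.00 ≈ 26.

26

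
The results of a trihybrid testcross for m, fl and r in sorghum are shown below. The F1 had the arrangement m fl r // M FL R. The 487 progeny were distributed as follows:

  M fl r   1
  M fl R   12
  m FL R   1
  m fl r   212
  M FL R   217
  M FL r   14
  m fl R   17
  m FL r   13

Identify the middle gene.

The two rarest classes, M fl r and m FL R, are the double crossovers. Comparing them with the parentals, only the m allele has switched, so m is the middle locus and the order is fl – m – r.

m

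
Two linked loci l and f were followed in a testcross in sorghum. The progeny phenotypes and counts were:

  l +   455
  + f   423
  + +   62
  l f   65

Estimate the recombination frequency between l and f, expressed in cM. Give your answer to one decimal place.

12.6 cM

The two most frequent classes, + f (423) and l + (455), are the parental types, so the F1 was + f / l +.
The recombinant classes are + + and l f: 62 + 65 = 127.
Recombination frequency = 127/1005 = 0.1264 ≈ 12.6%, i.e. 12.6 cM.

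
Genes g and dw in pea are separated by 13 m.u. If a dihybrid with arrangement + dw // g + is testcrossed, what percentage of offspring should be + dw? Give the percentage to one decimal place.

43.5%

A map distance of 13 m.u. corresponds to a recombination frequency of 0.130.
The F1 is + dw / g +, so + dw is a parental gamete class with expected frequency (1 − r)/2 = 0.870/2 = 0.4350.
That is 0.4350 = 43.5% of the progeny.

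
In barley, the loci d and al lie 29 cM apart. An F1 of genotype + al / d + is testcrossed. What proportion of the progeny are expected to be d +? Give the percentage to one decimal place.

35.5%

A map distance of 29 cM corresponds to a recombination frequency of 0.290.
The F1 is + al / d +, so d + is a parental gamete class with expected frequency (1 − r)/2 = 0.710/2 = 0.3550.
That is 0.3550 = 35.5% of the progeny.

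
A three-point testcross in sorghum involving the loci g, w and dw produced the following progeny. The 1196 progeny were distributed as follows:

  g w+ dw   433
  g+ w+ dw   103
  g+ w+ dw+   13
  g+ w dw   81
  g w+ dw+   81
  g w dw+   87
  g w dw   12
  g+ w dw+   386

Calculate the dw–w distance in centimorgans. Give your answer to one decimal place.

The two most frequent reciprocal classes, g+ w dw+ and g w+ dw, are the parental types, so the F1 was g+ w dw+ / g w+ dw.
The two rarest classes, g+ w+ dw+ and g w dw, are the double crossovers. Comparing them with the parentals, only the w allele has switched, so w is the middle locus and the order is g – w – dw.
Crossovers in the w–dw interval produce the single-crossover classes g+ w dw and g w+ dw+ (81 + 81 = 162) plus the double crossovers (25).
RF(w–dw) = (162 + 25) / 1196 = 187/1196 = 0.1564 → 15.6 centimorgans.

15.6 centimorgans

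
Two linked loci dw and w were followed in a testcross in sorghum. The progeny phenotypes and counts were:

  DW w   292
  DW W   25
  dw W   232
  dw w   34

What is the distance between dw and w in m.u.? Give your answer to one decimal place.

10.1 m.u.

The two most frequent classes, DW w (292) and dw W (232), are the parental types, so the F1 was DW w / dw W.
The recombinant classes are DW W and dw w: 25 + 34 = 59.
Recombination frequency = 59/583 = 0.1012 ≈ 10.1%, i.e. 10.1 m.u.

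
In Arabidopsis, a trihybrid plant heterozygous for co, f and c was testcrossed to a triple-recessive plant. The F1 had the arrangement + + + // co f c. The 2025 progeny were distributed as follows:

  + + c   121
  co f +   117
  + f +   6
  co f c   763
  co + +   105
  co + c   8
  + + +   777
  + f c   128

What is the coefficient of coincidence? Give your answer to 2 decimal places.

0.46

The two rarest classes, + f + and co + c, are the double crossovers. Comparing them with the parentals, only the f allele has switched, so f is the middle locus and the order is c – f – co.
c–f: (238 + 14)/2025 = 0.1244; f–co: (233 + 14)/2025 = 0.1220.
Expected DCO frequency = 0.1244 × 0.1220 ≈ 0.01518; observed = 14/2025 ≈ 0.00691.
Coefficient of coincidence = 0.00691/0.01518 ≈ 0.46.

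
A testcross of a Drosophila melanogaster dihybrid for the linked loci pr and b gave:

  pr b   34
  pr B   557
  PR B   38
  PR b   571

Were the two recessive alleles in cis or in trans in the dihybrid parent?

trans

The two most frequent classes are PR b (571) and pr B (557); these are the parental (non-recombinant) types.
So the F1 carried PR b on one chromosome and pr B on the other — the recessive alleles are on opposite chromosomes (trans / repulsion).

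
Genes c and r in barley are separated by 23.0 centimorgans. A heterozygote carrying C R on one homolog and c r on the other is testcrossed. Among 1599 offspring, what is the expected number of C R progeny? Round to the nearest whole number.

A map distance of 23.0 centimorgans corresponds to a recombination frequency of 0.230.
The F1 is C R / c r, so C R is a parental gamete class with expected frequency (1 − r)/2 = 0.770/2 = 0.3850.
Expected number = 0.3850 × 1599 = 615.62 ≈ 616.

616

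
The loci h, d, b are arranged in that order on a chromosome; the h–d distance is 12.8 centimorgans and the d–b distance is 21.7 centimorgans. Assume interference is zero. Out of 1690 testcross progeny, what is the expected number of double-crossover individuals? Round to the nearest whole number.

Map distances give recombination frequencies of 0.128 and 0.217 for the two intervals.
With no interference, expected double-crossover frequency = 0.128 × 0.217 = 0.02778.
Expected number = 0.02778 × 1690 = 46.94 ≈ 47.

47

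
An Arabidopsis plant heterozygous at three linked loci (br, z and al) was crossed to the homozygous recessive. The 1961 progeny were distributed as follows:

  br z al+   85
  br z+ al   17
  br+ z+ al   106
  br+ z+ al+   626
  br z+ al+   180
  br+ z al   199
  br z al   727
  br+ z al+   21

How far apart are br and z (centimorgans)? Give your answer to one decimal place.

21.3 centimorgans

The two most frequent reciprocal classes, br+ z+ al+ and br z al, are the parental types, so the F1 was br+ z+ al+ / br z al.
The two rarest classes, br+ z al+ and br z+ al, are the double crossovers. Comparing them with the parentals, only the z allele has switched, so z is the middle locus and the order is br – z – al.
Crossovers in the br–z interval produce the single-crossover classes br z+ al+ and br+ z al (180 + 199 = 379) plus the double crossovers (38).
RF(br–z) = (379 + 38) / 1961 = 417/1961 = 0.2126 → 21.3 centimorgans.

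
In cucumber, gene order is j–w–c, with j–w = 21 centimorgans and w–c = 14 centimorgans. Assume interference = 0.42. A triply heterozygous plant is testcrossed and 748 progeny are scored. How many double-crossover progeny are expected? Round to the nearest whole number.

13

Map distances give recombination frequencies of 0.210 and 0.140 for the two intervals.
With interference 0.42 (so coincidence = 0.58), expected double-crossover frequency = 0.210 × 0.140 × 0.58 = 0.01705.
Expected number = 0.01705 × 748 = 12.75 ≈ 13.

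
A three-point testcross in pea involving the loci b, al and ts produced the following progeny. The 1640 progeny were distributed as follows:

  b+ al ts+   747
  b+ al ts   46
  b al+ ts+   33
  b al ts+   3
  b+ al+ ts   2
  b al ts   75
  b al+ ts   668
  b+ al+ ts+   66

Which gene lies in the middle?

The two most frequent reciprocal classes, b al+ ts and b+ al ts+, are the parental types, so the F1 was b al+ ts / b+ al ts+.
The two rarest classes, b+ al+ ts and b al ts+, are the double crossovers. Comparing them with the parentals, only the b allele has switched, so b is the middle locus and the order is ts – b – al.

b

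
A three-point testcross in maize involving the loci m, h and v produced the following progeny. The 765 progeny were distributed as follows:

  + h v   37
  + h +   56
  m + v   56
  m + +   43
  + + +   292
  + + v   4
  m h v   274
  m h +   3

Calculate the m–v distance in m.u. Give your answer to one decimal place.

The two most frequent reciprocal classes, m h v and + + +, are the parental types, so the F1 was m h v / + + +.
The two rarest classes, m h + and + + v, are the double crossovers. Comparing them with the parentals, only the v allele has switched, so v is the middle locus and the order is h – v – m.
Crossovers in the v–m interval produce the single-crossover classes + h v and m + + (37 + 43 = 80) plus the double crossovers (7).
RF(v–m) = (80 + 7) / 765 = 87/765 = 0.1137 → 11.4 m.u.

11.4 m.u.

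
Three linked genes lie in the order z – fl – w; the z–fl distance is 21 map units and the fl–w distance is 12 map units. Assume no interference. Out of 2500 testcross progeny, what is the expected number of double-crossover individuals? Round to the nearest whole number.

Map distances give recombination frequencies of 0.210 and 0.120 for the two intervals.
With no interference, expected double-crossover frequency = 0.210 × 0.120 = 0.02520.
Expected number = 0.02520 × 2500 = 63.00 ≈ 63.

63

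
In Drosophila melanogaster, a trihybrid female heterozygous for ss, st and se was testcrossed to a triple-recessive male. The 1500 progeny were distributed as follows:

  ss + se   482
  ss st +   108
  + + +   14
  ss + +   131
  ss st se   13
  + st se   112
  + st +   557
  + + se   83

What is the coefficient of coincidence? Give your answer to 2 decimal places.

0.69

The two most frequent reciprocal classes, + st + and ss + se, are the parental types, so the F1 was + st + / ss + se.
The two rarest classes, + + + and ss st se, are the double crossovers. Comparing them with the parentals, only the st allele has switched, so st is the middle locus and the order is ss – st – se.
ss–st: (191 + 27)/1500 = 0.1453; st–se: (243 + 27)/1500 = 0.1800.
Expected DCO frequency = 0.1453 × 0.1800 ≈ 0.02615; observed = 27/1500 ≈ 0.01800.
Coefficient of coincidence = 0.01800/0.02615 ≈ 0.69.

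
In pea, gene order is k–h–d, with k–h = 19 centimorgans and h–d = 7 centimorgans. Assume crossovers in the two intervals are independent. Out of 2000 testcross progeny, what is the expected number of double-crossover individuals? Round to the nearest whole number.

27

Map distances give recombination frequencies of 0.190 and 0.070 for the two intervals.
With no interference, expected double-crossover frequency = 0.190 × 0.070 = 0.01330.
Expected number = 0.01330 × 2000 = 26.60 ≈ 27.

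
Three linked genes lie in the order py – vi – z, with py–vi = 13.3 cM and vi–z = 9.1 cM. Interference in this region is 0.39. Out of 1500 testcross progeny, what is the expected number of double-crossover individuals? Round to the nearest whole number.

Map distances give recombination frequencies of 0.133 and 0.091 for the two intervals.
With interference 0.39 (so coincidence = 0.61), expected double-crossover frequency = 0.133 × 0.091 × 0.61 = 0.00738.
Expected number = 0.00738 × 1500 = 11.07 ≈ 11.

11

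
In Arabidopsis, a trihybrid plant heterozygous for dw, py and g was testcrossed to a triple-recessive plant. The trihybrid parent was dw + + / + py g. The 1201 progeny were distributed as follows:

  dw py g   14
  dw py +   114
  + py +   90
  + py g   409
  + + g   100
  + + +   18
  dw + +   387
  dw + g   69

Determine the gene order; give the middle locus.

The two rarest classes, + + + and dw py g, are the double crossovers. Comparing them with the parentals, only the dw allele has switched, so dw is the middle locus and the order is py – dw – g.

dw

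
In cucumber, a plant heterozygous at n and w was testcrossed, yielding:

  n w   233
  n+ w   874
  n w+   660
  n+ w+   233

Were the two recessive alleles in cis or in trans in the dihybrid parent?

The two most frequent classes are n+ w (874) and n w+ (660); these are the parental (non-recombinant) types.
So the F1 carried n+ w on one chromosome and n w+ on the other — the recessive alleles are on opposite chromosomes (trans / repulsion).

trans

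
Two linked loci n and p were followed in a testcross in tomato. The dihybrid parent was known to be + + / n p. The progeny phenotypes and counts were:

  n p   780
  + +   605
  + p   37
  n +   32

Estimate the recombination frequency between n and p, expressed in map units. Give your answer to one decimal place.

The recombinant classes are + p and n +: 37 + 32 = 69.
Recombination frequency = 69/1454 = 0.0475 ≈ 4.7%, i.e. 4.7 map units.

4.7 map units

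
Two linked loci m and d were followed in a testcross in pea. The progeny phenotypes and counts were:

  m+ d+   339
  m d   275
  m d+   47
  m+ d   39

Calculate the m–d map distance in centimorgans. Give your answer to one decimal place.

The two most frequent classes, m+ d+ (339) and m d (275), are the parental types, so the F1 was m+ d+ / m d.
The recombinant classes are m+ d and m d+: 39 + 47 = 86.
Recombination frequency = 86/700 = 0.1229 ≈ 12.3%, i.e. 12.3 centimorgans.

12.3 centimorgans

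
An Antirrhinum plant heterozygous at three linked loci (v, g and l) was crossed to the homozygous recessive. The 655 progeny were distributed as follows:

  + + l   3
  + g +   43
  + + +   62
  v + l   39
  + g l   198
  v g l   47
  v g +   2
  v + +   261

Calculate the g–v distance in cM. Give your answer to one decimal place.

The two most frequent reciprocal classes, + g l and v + +, are the parental types, so the F1 was + g l / v + +.
The two rarest classes, + + l and v g +, are the double crossovers. Comparing them with the parentals, only the g allele has switched, so g is the middle locus and the order is l – g – v.
Crossovers in the g–v interval produce the single-crossover classes v g l and + + + (47 + 62 = 109) plus the double crossovers (5).
RF(g–v) = (109 + 5) / 655 = 114/655 = 0.1740 → 17.4 cM.

17.4 cM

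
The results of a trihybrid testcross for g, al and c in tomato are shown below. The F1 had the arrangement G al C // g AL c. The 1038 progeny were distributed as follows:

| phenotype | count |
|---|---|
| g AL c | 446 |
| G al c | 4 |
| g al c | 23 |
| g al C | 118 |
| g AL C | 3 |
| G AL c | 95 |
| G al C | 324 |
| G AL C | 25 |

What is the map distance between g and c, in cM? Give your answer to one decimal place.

The two rarest classes, G al c and g AL C, are the double crossovers. Comparing them with the parentals, only the c allele has switched, so c is the middle locus and the order is al – c – g.
Crossovers in the c–g interval produce the single-crossover classes g al C and G AL c (118 + 95 = 213) plus the double crossovers (7).
RF(c–g) = (213 + 7) / 1038 = 220/1038 = 0.2119 → 21.2 cM.

21.2 cM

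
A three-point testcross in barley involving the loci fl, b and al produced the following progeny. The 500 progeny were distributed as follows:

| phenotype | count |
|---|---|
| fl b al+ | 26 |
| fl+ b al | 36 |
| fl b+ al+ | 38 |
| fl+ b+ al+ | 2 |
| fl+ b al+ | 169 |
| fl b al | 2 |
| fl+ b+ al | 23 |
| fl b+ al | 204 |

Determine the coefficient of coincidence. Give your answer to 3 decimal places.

The two most frequent reciprocal classes, fl+ b al+ and fl b+ al, are the parental types, so the F1 was fl+ b al+ / fl b+ al.
The two rarest classes, fl+ b+ al+ and fl b al, are the double crossovers. Comparing them with the parentals, only the b allele has switched, so b is the middle locus and the order is fl – b – al.
fl–b: (49 + 4)/500 = 0.1060; b–al: (74 + 4)/500 = 0.1560.
Expected DCO frequency = 0.1060 × 0.1560 ≈ 0.01654; observed = 4/500 ≈ 0.00800.
Coefficient of coincidence = 0.00800/0.01654 ≈ 0.484.

0.484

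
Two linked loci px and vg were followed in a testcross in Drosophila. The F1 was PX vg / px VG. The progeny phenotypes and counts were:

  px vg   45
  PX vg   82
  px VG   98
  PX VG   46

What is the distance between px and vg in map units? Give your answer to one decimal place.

33.6 map units

The recombinant classes are PX VG and px vg: 46 + 45 = 91.
Recombination frequency = 91/271 = 0.3358 ≈ 33.6%, i.e. 33.6 map units.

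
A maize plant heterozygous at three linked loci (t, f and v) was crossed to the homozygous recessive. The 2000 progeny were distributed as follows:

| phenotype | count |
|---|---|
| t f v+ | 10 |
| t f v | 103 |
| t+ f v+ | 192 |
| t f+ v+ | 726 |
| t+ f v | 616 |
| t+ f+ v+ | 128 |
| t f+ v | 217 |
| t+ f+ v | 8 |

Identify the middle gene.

f

The two most frequent reciprocal classes, t f+ v+ and t+ f v, are the parental types, so the F1 was t f+ v+ / t+ f v.
The two rarest classes, t f v+ and t+ f+ v, are the double crossovers. Comparing them with the parentals, only the f allele has switched, so f is the middle locus and the order is t – f – v.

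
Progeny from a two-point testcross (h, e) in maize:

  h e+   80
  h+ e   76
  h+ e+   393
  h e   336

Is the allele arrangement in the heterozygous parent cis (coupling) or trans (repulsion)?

cis

The two most frequent classes are h+ e+ (393) and h e (336); these are the parental (non-recombinant) types.
So the F1 carried h+ e+ on one chromosome and h e on the other — the recessive alleles are on the same chromosome (cis / coupling).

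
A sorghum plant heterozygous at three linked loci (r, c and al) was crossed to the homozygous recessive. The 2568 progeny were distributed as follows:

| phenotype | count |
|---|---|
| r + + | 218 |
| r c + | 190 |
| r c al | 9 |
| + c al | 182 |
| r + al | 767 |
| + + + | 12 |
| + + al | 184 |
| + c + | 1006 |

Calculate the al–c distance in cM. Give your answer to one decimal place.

The two most frequent reciprocal classes, + c + and r + al, are the parental types, so the F1 was + c + / r + al.
The two rarest classes, + + + and r c al, are the double crossovers. Comparing them with the parentals, only the c allele has switched, so c is the middle locus and the order is r – c – al.
Crossovers in the c–al interval produce the single-crossover classes + c al and r + + (182 + 218 = 400) plus the double crossovers (21).
RF(c–al) = (400 + 21) / 2568 = 421/2568 = 0.1639 → 16.4 cM.

16.4 cM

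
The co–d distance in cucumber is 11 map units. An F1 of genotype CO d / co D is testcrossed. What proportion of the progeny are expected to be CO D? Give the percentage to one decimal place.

5.5%

A map distance of 11 map units corresponds to a recombination frequency of 0.110.
The F1 is CO d / co D, so CO D is a recombinant gamete class with expected frequency r/2 = 0.110/2 = 0.0550.
That is 0.0550 = 5.5% of the progeny.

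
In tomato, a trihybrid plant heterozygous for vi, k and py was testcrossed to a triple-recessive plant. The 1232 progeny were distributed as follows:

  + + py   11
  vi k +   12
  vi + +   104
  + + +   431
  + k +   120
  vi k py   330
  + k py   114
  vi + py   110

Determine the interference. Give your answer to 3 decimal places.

The two most frequent reciprocal classes, vi k py and + + +, are the parental types, so the F1 was vi k py / + + +.
The two rarest classes, vi k + and + + py, are the double crossovers. Comparing them with the parentals, only the py allele has switched, so py is the middle locus and the order is k – py – vi.
k–py: (230 + 23)/1232 = 0.2054; py–vi: (218 + 23)/1232 = 0.1956.
Expected DCO frequency = 0.2054 × 0.1956 ≈ 0.04018; observed = 23/1232 ≈ 0.01867.
Coefficient of coincidence = 0.01867/0.04018 ≈ 0.465; interference = 1 − 0.465 = 0.535.

0.535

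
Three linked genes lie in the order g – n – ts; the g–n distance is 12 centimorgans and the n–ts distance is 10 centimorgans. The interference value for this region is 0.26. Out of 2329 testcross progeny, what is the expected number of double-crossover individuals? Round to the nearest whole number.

21

Map distances give recombination frequencies of 0.120 and 0.100 for the two intervals.
With interference 0.26 (so coincidence = 0.74), expected double-crossover frequency = 0.120 × 0.100 × 0.74 = 0.00888.
Expected number = 0.00888 × 2329 = 20.68 ≈ 21.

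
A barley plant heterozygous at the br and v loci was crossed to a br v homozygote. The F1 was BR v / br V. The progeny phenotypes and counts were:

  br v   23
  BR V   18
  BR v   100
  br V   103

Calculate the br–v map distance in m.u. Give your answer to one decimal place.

The recombinant classes are BR V and br v: 18 + 23 = 41.
Recombination frequency = 41/244 = 0.1680 ≈ 16.8%, i.e. 16.8 m.u.

16.8 m.u.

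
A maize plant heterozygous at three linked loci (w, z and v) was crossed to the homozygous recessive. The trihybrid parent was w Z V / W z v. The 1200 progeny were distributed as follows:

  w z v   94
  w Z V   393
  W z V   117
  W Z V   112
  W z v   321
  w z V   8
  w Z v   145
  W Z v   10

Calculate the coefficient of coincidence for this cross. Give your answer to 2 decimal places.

0.34

The two rarest classes, w z V and W Z v, are the double crossovers. Comparing them with the parentals, only the z allele has switched, so z is the middle locus and the order is w – z – v.
w–z: (206 + 18)/1200 = 0.1867; z–v: (262 + 18)/1200 = 0.2333.
Expected DCO frequency = 0.1867 × 0.2333 ≈ 0.04356; observed = 18/1200 ≈ 0.01500.
Coefficient of coincidence = 0.01500/0.04356 ≈ 0.34.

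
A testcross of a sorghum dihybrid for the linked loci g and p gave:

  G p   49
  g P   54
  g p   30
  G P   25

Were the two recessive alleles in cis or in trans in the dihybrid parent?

trans

The two most frequent classes are G p (49) and g P (54); these are the parental (non-recombinant) types.
So the F1 carried G p on one chromosome and g P on the other — the recessive alleles are on opposite chromosomes (trans / repulsion).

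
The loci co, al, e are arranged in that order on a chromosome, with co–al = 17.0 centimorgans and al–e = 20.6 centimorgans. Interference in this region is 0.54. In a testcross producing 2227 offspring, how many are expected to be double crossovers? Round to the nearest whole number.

36

Map distances give recombination frequencies of 0.170 and 0.206 for the two intervals.
With interference 0.54 (so coincidence = 0.46), expected double-crossover frequency = 0.170 × 0.206 × 0.46 = 0.01611.
Expected number = 0.01611 × 2227 = 35.88 ≈ 36.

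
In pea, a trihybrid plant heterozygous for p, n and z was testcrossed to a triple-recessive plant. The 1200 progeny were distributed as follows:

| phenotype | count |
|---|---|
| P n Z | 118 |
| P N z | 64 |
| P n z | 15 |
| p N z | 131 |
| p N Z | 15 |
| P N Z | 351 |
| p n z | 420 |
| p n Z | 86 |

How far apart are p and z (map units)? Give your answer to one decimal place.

15.0 map units

The two most frequent reciprocal classes, p n z and P N Z, are the parental types, so the F1 was p n z / P N Z.
The two rarest classes, P n z and p N Z, are the double crossovers. Comparing them with the parentals, only the p allele has switched, so p is the middle locus and the order is z – p – n.
Crossovers in the z–p interval produce the single-crossover classes p n Z and P N z (86 + 64 = 150) plus the double crossovers (30).
RF(z–p) = (150 + 30) / 1200 = 180/1200 = 0.1500 → 15.0 map units.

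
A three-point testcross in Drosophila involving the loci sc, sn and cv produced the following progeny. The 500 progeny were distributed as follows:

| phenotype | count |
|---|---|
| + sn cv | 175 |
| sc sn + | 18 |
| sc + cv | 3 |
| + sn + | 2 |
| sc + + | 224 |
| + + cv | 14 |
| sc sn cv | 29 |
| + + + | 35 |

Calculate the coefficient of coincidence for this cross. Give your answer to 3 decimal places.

0.979

The two most frequent reciprocal classes, + sn cv and sc + +, are the parental types, so the F1 was + sn cv / sc + +.
The two rarest classes, + sn + and sc + cv, are the double crossovers. Comparing them with the parentals, only the cv allele has switched, so cv is the middle locus and the order is sc – cv – sn.
sc–cv: (64 + 5)/500 = 0.1380; cv–sn: (32 + 5)/500 = 0.0740.
Expected DCO frequency = 0.1380 × 0.0740 ≈ 0.01021; observed = 5/500 ≈ 0.01000.
Coefficient of coincidence = 0.01000/0.01021 ≈ 0.979.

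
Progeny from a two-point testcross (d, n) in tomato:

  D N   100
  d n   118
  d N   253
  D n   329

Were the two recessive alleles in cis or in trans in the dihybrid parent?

The two most frequent classes are D n (329) and d N (253); these are the parental (non-recombinant) types.
So the F1 carried D n on one chromosome and d N on the other — the recessive alleles are on opposite chromosomes (trans / repulsion).

trans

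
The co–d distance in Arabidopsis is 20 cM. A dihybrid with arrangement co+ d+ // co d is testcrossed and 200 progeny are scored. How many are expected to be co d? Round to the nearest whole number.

80

A map distance of 20 cM corresponds to a recombination frequency of 0.200.
The F1 is co+ d+ / co d, so co d is a parental gamete class with expected frequency (1 − r)/2 = 0.800/2 = 0.4000.
Expected number = 0.4000 × 200 = 80.00 ≈ 80.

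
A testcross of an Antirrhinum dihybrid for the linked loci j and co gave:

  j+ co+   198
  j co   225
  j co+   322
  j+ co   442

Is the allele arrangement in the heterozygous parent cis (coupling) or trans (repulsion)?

The two most frequent classes are j+ co (442) and j co+ (322); these are the parental (non-recombinant) types.
So the F1 carried j+ co on one chromosome and j co+ on the other — the recessive alleles are on opposite chromosomes (trans / repulsion).

trans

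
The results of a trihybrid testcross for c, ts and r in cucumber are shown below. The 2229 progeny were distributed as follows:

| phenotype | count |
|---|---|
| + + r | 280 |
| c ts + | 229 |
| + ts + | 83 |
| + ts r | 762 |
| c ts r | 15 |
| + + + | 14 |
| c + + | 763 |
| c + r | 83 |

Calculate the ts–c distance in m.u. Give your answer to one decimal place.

24.1 m.u.

The two most frequent reciprocal classes, + ts r and c + +, are the parental types, so the F1 was + ts r / c + +.
The two rarest classes, c ts r and + + +, are the double crossovers. Comparing them with the parentals, only the c allele has switched, so c is the middle locus and the order is ts – c – r.
Crossovers in the ts–c interval produce the single-crossover classes + + r and c ts + (280 + 229 = 509) plus the double crossovers (29).
RF(ts–c) = (509 + 29) / 2229 = 538/2229 = 0.2414 → 24.1 m.u.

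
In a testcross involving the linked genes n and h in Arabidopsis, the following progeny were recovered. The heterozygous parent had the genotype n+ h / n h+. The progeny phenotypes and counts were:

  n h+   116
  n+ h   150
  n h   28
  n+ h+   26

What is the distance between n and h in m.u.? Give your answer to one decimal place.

The recombinant classes are n+ h+ and n h: 26 + 28 = 54.
Recombination frequency = 54/320 = 0.1688 ≈ 16.9%, i.e. 16.9 m.u.

16.9 m.u.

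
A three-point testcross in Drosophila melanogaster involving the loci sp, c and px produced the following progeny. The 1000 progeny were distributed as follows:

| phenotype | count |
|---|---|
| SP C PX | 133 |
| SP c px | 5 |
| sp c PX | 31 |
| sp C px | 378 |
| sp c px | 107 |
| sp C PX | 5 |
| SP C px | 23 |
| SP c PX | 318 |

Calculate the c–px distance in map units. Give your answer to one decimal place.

25.0 map units

The two most frequent reciprocal classes, sp C px and SP c PX, are the parental types, so the F1 was sp C px / SP c PX.
The two rarest classes, sp C PX and SP c px, are the double crossovers. Comparing them with the parentals, only the px allele has switched, so px is the middle locus and the order is sp – px – c.
Crossovers in the px–c interval produce the single-crossover classes sp c px and SP C PX (107 + 133 = 240) plus the double crossovers (10).
RF(px–c) = (240 + 10) / 1000 = 250/1000 = 0.2500 → 25.0 map units.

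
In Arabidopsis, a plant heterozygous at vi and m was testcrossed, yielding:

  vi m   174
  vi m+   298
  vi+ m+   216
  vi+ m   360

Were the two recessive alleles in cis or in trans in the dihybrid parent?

The two most frequent classes are vi+ m (360) and vi m+ (298); these are the parental (non-recombinant) types.
So the F1 carried vi+ m on one chromosome and vi m+ on the other — the recessive alleles are on opposite chromosomes (trans / repulsion).

trans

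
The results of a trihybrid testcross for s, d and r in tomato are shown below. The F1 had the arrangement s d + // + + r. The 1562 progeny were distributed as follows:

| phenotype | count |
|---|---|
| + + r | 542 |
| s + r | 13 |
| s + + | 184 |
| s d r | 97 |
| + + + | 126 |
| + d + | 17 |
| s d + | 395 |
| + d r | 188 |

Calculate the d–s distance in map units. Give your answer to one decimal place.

25.7 map units

The two rarest classes, + d + and s + r, are the double crossovers. Comparing them with the parentals, only the s allele has switched, so s is the middle locus and the order is d – s – r.
Crossovers in the d–s interval produce the single-crossover classes s + + and + d r (184 + 188 = 372) plus the double crossovers (30).
RF(d–s) = (372 + 30) / 1562 = 402/1562 = 0.2574 → 25.7 map units.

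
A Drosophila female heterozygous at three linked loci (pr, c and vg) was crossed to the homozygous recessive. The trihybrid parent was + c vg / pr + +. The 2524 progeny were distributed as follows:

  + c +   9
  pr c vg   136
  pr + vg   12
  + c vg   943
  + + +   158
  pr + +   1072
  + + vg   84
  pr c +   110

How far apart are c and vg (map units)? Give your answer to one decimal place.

The two rarest classes, + c + and pr + vg, are the double crossovers. Comparing them with the parentals, only the vg allele has switched, so vg is the middle locus and the order is c – vg – pr.
Crossovers in the c–vg interval produce the single-crossover classes + + vg and pr c + (84 + 110 = 194) plus the double crossovers (21).
RF(c–vg) = (194 + 21) / 2524 = 215/2524 = 0.0852 → 8.5 map units.

8.5 map units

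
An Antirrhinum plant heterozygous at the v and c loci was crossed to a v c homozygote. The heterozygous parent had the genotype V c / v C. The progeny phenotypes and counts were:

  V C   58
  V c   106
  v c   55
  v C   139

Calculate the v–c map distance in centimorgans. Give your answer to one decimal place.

The recombinant classes are V C and v c: 58 + 55 = 113.
Recombination frequency = 113/358 = 0.3156 ≈ 31.6%, i.e. 31.6 centimorgans.

31.6 centimorgans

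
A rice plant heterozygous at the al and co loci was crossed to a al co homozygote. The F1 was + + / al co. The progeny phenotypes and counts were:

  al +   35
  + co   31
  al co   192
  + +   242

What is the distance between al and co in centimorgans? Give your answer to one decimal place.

13.2 centimorgans

The recombinant classes are + co and al +: 31 + 35 = 66.
Recombination frequency = 66/500 = 0.1320 ≈ 13.2%, i.e. 13.2 centimorgans.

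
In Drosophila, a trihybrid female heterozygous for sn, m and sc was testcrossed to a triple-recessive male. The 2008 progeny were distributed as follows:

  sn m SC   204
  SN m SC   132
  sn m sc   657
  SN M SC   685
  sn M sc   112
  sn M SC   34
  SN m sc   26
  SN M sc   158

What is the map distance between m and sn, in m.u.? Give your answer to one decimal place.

15.1 m.u.

The two most frequent reciprocal classes, SN M SC and sn m sc, are the parental types, so the F1 was SN M SC / sn m sc.
The two rarest classes, sn M SC and SN m sc, are the double crossovers. Comparing them with the parentals, only the sn allele has switched, so sn is the middle locus and the order is sc – sn – m.
Crossovers in the sn–m interval produce the single-crossover classes SN m SC and sn M sc (132 + 112 = 244) plus the double crossovers (60).
RF(sn–m) = (244 + 60) / 2008 = 304/2008 = 0.1514 → 15.1 m.u.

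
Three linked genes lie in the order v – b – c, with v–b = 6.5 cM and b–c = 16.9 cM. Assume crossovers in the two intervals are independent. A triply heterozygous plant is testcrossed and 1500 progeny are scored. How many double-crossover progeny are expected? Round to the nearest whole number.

16

Map distances give recombination frequencies of 0.065 and 0.169 for the two intervals.
With no interference, expected double-crossover frequency = 0.065 × 0.169 = 0.01098.
Expected number = 0.01098 × 1500 = 16.48 ≈ 16.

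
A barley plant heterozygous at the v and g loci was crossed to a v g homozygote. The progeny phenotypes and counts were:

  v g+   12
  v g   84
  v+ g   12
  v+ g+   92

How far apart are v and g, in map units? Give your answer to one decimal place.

The two most frequent classes, v+ g+ (92) and v g (84), are the parental types, so the F1 was v+ g+ / v g.
The recombinant classes are v+ g and v g+: 12 + 12 = 24.
Recombination frequency = 24/200 = 0.1200 ≈ 12.0%, i.e. 12.0 map units.

12.0 map units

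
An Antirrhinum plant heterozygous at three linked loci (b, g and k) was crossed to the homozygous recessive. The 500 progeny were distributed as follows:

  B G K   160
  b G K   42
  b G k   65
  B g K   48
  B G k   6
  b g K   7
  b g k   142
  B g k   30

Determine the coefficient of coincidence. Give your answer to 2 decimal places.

The two most frequent reciprocal classes, B G K and b g k, are the parental types, so the F1 was B G K / b g k.
The two rarest classes, B G k and b g K, are the double crossovers. Comparing them with the parentals, only the k allele has switched, so k is the middle locus and the order is b – k – g.
b–k: (72 + 13)/500 = 0.1700; k–g: (113 + 13)/500 = 0.2520.
Expected DCO frequency = 0.1700 × 0.2520 ≈ 0.04284; observed = 13/500 ≈ 0.02600.
Coefficient of coincidence = 0.02600/0.04284 ≈ 0.61.

0.61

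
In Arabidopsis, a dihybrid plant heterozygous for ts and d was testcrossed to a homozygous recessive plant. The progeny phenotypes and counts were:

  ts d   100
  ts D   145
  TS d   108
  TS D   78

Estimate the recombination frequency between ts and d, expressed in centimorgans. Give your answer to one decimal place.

The two most frequent classes, TS d (108) and ts D (145), are the parental types, so the F1 was TS d / ts D.
The recombinant classes are TS D and ts d: 78 + 100 = 178.
Recombination frequency = 178/431 = 0.4130 ≈ 41.3%, i.e. 41.3 centimorgans.

41.3 centimorgans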